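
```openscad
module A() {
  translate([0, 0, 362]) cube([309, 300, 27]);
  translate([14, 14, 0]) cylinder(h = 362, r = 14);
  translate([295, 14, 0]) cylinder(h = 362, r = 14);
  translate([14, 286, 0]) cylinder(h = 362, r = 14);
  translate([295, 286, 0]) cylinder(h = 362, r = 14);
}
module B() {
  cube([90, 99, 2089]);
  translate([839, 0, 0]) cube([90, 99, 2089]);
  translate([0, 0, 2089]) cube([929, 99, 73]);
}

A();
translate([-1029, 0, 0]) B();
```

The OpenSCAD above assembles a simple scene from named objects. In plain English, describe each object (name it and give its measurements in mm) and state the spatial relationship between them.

A is a simple wooden stool: a rectangular seat 309 mm (x) by 300 mm (y), 27 mm thick, top face at z = 389 mm, on four round legs, each 28 mm in diameter. The legs rest on z = 0, each leg's axis is inset half a diameter from the nearest pair of seat edges (so the leg's bounding box is flush with the corner).

B is a rectangular door frame: two vertical jambs of 90×99 mm section, 2089 mm tall, with a clear opening 749 mm wide between their inner faces. A header 73 mm tall and 99 mm deep lies on top of the jambs and spans the full outside width.

The door frame is on the floor beside the stool on its −x side.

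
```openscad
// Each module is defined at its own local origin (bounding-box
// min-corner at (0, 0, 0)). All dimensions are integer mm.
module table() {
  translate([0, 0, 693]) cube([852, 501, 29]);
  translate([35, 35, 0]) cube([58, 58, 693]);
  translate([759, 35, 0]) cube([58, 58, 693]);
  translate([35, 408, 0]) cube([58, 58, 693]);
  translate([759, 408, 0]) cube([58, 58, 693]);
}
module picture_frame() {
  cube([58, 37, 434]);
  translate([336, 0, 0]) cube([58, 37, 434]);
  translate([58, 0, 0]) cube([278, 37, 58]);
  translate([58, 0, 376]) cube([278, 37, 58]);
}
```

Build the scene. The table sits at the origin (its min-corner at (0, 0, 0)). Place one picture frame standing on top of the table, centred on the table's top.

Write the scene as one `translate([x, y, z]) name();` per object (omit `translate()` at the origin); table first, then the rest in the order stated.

table();
translate([229, 232, 722]) picture_frame();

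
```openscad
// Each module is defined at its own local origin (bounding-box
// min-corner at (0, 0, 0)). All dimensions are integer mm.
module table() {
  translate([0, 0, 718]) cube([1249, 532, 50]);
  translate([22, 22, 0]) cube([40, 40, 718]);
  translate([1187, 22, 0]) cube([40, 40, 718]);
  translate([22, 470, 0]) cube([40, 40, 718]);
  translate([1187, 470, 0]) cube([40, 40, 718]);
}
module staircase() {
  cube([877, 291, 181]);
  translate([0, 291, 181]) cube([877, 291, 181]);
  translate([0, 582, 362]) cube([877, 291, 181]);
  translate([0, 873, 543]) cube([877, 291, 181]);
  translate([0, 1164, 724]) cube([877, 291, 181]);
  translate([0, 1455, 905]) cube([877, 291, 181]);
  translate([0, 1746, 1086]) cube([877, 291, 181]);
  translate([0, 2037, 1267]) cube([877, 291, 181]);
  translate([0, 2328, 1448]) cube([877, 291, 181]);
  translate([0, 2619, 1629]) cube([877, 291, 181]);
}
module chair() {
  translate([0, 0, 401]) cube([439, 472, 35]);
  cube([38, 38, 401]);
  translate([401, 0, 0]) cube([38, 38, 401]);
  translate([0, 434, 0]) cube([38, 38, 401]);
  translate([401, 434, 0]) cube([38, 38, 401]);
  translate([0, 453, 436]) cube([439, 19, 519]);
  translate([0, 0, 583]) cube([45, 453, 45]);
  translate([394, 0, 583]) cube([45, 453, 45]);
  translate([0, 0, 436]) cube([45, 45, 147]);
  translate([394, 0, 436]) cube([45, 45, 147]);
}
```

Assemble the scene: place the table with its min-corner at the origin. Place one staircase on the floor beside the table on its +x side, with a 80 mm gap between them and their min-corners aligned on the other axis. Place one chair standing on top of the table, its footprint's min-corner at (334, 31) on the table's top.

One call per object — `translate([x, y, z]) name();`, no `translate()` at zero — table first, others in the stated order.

table();
translate([1329, 0, 0]) staircase();
translate([334, 31, 768]) chair();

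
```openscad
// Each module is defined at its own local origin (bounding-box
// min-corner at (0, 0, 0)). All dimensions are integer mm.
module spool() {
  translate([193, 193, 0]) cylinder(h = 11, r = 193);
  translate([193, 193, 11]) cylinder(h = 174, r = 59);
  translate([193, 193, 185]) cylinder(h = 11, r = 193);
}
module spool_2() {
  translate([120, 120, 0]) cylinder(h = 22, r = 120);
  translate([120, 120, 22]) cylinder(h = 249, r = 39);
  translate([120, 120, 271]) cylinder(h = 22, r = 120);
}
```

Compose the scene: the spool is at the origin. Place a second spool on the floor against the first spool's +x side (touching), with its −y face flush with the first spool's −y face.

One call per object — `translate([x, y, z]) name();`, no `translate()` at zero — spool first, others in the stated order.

spool();
translate([386, 0, 0]) spool_2();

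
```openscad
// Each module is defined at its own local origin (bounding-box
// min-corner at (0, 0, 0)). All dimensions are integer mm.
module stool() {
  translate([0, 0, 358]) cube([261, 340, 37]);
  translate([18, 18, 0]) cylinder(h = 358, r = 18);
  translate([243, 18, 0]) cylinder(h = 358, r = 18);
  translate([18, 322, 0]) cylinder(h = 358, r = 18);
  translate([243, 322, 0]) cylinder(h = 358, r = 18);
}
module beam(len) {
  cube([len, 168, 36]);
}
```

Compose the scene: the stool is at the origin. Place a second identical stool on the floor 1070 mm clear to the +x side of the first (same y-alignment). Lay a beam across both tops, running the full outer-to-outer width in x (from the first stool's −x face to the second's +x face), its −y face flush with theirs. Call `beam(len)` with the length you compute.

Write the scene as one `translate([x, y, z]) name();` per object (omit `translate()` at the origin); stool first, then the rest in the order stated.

stool();
translate([1331, 0, 0]) stool();
translate([0, 0, 395]) beam(1592);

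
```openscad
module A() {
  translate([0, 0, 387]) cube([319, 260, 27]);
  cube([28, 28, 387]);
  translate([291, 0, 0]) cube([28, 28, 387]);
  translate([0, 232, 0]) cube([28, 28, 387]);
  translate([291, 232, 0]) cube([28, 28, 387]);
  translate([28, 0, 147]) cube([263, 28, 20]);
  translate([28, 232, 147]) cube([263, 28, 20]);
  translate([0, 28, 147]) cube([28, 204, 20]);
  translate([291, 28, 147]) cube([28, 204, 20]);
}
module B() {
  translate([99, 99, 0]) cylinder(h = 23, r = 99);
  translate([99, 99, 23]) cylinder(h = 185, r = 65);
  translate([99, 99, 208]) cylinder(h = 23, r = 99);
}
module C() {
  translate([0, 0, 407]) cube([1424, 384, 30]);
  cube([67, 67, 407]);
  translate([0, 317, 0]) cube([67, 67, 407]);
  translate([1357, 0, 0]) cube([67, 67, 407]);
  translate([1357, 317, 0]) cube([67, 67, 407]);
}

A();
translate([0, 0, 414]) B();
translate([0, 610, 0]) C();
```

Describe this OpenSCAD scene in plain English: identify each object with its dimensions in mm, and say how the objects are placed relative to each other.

A is a simple wooden stool: a rectangular seat 319 mm (x) by 260 mm (y), 27 mm thick, top face at z = 414 mm, on four square legs, each 28×28 mm in cross-section. The legs rest on z = 0, each flush with a corner of the seat. Four stretchers, 28 mm wide and 20 mm tall, connect adjacent legs with their undersides at z = 147 mm, each running between the inner faces of the legs it joins and aligned with the legs' outer faces on the other axis.

B is a spool: two coaxial disc flanges of radius 99 mm and thickness 23 mm, joined by a core cylinder of radius 65 mm and height 185 mm. The lower flange rests on z = 0 and the three cylinders share a vertical axis.

C is a bench: a 1424×384 mm seat slab, 30 mm thick, top at z = 437 mm, on four 67×67 mm square legs flush with the seat corners and standing on z = 0.

The spool is on top of the stool. The bench is on the floor beside the stool on its +y side.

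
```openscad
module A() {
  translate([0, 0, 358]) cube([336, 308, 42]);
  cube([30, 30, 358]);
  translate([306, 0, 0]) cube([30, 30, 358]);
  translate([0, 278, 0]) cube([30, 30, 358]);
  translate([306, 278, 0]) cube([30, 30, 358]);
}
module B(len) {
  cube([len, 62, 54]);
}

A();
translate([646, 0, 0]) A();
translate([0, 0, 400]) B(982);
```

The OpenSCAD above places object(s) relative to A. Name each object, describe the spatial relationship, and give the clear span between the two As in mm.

Second stool starts at x = 646; first ends at x = 336; clear span = 646 − 336 = 310 mm.

A is a stool. B is a beam. A beam spans the tops of two stools. The clear span between the two stools is 310 mm.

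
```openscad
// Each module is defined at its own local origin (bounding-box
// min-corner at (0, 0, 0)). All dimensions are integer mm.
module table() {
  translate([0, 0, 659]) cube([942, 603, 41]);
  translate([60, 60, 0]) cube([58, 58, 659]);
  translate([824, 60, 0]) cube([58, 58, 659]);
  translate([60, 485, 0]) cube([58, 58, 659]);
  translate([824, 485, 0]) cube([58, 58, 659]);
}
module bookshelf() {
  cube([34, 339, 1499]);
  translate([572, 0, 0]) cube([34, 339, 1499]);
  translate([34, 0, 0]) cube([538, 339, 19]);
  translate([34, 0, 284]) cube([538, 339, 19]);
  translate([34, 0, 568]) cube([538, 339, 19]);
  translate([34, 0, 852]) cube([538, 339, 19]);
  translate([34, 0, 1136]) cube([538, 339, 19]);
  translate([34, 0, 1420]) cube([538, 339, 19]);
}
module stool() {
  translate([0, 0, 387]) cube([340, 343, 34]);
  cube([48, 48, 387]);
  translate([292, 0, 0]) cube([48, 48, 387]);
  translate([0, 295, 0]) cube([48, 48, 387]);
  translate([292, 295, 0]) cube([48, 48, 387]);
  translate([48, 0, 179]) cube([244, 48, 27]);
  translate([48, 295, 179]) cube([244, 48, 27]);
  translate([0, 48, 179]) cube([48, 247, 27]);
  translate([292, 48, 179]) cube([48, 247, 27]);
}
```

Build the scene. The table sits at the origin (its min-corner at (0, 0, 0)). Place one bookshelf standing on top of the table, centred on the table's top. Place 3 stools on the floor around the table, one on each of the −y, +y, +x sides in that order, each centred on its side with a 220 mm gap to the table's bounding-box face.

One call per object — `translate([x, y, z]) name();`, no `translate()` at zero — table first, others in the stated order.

table();
translate([168, 132, 700]) bookshelf();
translate([301, -563, 0]) stool();
translate([301, 823, 0]) stool();
translate([1162, 130, 0]) stool();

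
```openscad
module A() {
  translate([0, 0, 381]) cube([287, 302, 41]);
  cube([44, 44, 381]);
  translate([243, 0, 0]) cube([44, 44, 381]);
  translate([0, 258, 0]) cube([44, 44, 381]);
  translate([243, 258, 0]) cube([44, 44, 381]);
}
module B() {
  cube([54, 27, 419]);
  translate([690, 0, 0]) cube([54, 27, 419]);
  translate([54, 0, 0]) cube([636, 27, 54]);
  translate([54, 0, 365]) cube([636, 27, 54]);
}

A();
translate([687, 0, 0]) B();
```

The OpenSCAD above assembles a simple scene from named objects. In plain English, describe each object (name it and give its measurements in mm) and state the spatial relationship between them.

A is a four-legged stool. The seat is 287×302 mm, 41 mm thick, top at z = 422 mm. It stands on four square legs, each 44×44 mm in cross-section, from z = 0 to the seat underside, each flush with a corner of the seat.

B is a rectangular picture frame lying in the x–z plane (depth along y). The opening is 636 mm wide (x) by 311 mm tall (z), surrounded by a border 54 mm wide on all four sides. The frame is 27 mm deep and is made of two full-height vertical stiles with two horizontal rails fitted between them.

The picture frame is on the floor beside the stool on its +x side.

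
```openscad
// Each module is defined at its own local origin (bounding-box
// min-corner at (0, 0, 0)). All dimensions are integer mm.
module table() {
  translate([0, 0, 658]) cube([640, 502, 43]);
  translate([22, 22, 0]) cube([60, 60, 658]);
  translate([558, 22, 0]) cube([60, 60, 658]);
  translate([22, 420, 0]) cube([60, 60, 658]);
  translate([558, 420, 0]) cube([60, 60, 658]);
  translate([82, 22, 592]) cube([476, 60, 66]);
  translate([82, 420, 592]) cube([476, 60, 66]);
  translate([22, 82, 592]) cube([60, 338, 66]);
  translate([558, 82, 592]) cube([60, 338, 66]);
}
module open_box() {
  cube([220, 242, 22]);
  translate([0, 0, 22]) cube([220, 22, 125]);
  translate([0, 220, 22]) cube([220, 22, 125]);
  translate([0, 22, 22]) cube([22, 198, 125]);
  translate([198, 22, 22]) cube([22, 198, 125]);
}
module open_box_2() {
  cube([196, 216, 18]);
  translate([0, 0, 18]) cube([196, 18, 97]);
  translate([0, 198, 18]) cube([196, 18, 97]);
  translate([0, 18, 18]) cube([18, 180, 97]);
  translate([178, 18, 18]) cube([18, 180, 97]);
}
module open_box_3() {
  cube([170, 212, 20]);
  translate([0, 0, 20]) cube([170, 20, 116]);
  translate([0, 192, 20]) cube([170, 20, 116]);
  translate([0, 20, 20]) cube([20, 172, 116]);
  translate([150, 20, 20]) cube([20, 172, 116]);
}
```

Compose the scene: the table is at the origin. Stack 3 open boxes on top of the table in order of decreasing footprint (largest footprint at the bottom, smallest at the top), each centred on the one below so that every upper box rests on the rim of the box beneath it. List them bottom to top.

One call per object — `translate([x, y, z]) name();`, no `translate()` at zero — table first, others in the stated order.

table();
translate([210, 130, 701]) open_box();
translate([222, 143, 848]) open_box_2();
translate([235, 145, 963]) open_box_3();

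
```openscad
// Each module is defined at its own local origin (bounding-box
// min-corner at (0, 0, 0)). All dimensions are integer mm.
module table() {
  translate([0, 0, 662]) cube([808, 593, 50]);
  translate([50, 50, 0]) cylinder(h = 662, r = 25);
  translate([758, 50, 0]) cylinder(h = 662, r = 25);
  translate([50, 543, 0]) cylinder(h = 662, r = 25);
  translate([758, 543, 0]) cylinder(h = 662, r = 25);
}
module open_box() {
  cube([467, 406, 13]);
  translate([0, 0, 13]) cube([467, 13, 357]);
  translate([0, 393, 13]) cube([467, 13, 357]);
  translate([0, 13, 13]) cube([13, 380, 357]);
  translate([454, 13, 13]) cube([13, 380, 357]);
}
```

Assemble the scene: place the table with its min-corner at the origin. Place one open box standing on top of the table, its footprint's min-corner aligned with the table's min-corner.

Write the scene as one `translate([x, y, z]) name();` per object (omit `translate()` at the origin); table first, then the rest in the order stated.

table();
translate([0, 0, 712]) open_box();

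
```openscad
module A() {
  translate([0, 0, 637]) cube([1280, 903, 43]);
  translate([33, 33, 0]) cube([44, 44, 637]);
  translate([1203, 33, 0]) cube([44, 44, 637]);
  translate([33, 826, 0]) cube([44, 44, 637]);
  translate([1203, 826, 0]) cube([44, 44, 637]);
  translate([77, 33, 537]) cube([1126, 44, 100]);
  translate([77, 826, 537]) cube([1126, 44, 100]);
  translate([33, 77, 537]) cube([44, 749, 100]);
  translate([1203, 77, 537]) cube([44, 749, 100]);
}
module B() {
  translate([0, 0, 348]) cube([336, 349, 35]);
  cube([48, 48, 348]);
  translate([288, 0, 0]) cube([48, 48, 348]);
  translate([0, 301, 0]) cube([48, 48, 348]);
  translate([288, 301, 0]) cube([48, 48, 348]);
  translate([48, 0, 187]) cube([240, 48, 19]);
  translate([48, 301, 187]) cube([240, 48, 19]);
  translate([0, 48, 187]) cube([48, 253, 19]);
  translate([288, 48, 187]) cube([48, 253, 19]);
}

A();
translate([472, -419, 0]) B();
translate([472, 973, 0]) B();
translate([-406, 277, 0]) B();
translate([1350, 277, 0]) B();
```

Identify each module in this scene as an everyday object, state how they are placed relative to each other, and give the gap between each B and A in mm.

Each stool's nearest face is 70 mm from the table's bounding box.

A is a table. B is a stool. Four stools sit around the table at the −y, +y, −x, +x sides. The gap between each stool and the table is 70 mm.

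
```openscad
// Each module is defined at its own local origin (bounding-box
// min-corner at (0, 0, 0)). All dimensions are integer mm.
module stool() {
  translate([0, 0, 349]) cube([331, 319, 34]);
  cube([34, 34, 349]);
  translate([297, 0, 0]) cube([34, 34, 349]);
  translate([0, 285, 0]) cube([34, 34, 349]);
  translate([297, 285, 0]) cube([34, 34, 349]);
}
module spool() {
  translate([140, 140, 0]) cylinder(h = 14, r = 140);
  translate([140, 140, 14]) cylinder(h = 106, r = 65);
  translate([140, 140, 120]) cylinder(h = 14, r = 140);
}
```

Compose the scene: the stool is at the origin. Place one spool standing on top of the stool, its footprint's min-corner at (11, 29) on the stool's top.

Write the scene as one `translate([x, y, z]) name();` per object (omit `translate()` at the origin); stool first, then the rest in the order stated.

stool();
translate([11, 29, 383]) spool();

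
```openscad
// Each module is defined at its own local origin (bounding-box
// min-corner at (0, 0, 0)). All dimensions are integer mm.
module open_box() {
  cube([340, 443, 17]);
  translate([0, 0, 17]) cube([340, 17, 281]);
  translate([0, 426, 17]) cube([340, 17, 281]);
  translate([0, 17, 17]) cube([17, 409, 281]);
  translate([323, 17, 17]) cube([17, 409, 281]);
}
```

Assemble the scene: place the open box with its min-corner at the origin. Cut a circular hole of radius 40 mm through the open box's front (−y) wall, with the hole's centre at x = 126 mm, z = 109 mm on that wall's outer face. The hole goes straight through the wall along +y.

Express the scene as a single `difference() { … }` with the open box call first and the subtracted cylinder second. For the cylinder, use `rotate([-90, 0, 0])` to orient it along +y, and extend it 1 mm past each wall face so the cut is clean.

difference() {
  open_box();
  translate([126, -1, 109]) rotate([-90, 0, 0]) cylinder(h = 19, r = 40);
}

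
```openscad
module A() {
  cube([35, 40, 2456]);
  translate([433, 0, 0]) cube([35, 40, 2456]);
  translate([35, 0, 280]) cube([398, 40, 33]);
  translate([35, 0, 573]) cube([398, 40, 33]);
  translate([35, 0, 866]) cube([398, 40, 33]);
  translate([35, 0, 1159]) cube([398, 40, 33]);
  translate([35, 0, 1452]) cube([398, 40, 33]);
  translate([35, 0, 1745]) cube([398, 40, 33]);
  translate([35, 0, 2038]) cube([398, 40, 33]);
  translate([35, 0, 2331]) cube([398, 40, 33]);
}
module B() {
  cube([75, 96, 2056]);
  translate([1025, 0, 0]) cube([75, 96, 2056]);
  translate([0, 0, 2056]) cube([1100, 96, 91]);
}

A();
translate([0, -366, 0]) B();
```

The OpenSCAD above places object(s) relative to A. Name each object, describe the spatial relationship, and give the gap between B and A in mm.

The door frame's nearest face is 270 mm from the ladder's −y face.

A is a ladder. B is a door frame. The door frame is on the floor beside the ladder on its −y side. The gap between the door frame and the ladder is 270 mm.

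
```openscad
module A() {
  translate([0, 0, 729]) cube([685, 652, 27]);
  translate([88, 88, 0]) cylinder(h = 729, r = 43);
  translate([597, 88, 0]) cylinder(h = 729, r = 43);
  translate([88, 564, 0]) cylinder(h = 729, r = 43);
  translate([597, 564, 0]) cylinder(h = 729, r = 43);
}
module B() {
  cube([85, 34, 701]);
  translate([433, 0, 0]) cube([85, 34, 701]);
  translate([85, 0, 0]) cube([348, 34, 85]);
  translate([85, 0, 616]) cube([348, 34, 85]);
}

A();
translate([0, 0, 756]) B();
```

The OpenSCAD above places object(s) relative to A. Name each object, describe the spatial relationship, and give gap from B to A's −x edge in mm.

A is a table. B is a picture frame. The picture frame is on top of the table. The gap from the picture frame to the table's −x edge is 0 mm.

The picture frame's min-x is at 0; the table's min-x is 0; gap = 0 mm.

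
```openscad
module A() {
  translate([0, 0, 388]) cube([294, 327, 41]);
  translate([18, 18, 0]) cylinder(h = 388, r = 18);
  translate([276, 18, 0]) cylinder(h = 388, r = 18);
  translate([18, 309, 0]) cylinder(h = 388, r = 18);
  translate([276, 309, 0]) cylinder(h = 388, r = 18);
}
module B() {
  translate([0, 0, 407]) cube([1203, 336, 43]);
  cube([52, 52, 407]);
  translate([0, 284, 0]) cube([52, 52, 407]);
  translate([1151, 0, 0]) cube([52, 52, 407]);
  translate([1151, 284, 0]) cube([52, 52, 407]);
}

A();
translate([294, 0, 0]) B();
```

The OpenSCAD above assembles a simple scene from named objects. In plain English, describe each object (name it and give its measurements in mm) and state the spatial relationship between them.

A is a four-legged stool. The seat is a 294×327×41 mm slab whose top surface is at z = 429 mm; four round legs, each 36 mm in diameter, run from the floor (z = 0) to the underside of the seat, each leg's axis is inset half a diameter from the nearest pair of seat edges (so the leg's bounding box is flush with the corner).

B is a long wooden bench with a 1203 mm (x) × 336 mm (y) seat, 43 mm thick, its top surface 450 mm above the floor. Four 52 mm square legs at the seat corners, flush with the edges, run from z = 0 to the seat underside.

The bench is against the stool's +x side, with their −y faces flush.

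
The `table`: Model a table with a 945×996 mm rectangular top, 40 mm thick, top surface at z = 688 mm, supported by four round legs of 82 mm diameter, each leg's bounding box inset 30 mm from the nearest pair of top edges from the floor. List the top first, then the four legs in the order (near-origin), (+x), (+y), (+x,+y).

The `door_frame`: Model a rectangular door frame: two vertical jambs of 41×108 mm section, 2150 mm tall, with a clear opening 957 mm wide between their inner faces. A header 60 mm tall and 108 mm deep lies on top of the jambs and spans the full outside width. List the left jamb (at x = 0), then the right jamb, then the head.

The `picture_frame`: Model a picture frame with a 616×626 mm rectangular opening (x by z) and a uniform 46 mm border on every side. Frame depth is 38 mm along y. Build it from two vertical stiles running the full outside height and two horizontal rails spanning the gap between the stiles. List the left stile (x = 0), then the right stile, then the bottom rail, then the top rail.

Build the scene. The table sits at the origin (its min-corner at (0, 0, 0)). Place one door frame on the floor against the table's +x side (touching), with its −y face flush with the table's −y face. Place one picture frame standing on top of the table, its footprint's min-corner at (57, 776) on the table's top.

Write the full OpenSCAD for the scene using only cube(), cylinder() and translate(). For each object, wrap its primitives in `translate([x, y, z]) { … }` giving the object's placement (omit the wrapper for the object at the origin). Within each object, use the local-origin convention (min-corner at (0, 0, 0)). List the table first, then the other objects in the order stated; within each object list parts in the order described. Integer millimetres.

translate([0, 0, 648]) cube([945, 996, 40]);
translate([71, 71, 0]) cylinder(h = 648, r = 41);
translate([874, 71, 0]) cylinder(h = 648, r = 41);
translate([71, 925, 0]) cylinder(h = 648, r = 41);
translate([874, 925, 0]) cylinder(h = 648, r = 41);
translate([945, 0, 0]) {
  cube([41, 108, 2150]);
  translate([998, 0, 0]) cube([41, 108, 2150]);
  translate([0, 0, 2150]) cube([1039, 108, 60]);
}
translate([57, 776, 688]) {
  cube([46, 38, 718]);
  translate([662, 0, 0]) cube([46, 38, 718]);
  translate([46, 0, 0]) cube([616, 38, 46]);
  translate([46, 0, 672]) cube([616, 38, 46]);
}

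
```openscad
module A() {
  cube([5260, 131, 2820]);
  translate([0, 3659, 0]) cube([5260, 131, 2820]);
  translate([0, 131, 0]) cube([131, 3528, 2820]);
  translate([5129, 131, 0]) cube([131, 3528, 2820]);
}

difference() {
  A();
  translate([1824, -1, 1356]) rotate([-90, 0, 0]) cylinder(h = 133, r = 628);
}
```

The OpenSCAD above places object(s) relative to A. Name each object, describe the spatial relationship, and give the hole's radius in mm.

A is a house frame. The house frame has a circular hole through its front wall. The hole's radius is 628 mm.

The subtracted cylinder has r = 628 mm.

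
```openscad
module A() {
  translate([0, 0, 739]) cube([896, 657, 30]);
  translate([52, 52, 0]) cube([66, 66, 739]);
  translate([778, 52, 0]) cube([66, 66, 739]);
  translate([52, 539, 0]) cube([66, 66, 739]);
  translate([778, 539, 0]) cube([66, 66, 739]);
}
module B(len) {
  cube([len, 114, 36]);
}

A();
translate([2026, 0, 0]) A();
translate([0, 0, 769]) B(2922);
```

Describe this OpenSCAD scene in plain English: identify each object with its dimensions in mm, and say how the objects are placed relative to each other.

A is a rectangular dining table. The top is 896×657×30 mm with its upper surface at z = 769 mm. It stands on four 66×66 mm square legs, each inset 52 mm from the nearest pair of top edges, running from the floor to the underside of the top.

B is a rectangular beam 2922 mm long (x), 114 mm deep (y), 36 mm thick (z).

The beam spans the tops of two tables placed 1130 mm apart, resting at z = 769 mm.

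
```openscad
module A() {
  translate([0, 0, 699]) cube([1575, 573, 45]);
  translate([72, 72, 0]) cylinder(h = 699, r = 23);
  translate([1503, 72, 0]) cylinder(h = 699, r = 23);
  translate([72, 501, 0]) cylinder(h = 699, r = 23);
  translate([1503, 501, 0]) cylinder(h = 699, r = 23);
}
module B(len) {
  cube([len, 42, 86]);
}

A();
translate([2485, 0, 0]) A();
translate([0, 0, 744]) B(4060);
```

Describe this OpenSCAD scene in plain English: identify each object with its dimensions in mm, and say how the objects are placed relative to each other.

A is a rectangular dining table. The top is 1575×573×45 mm with its upper surface at z = 744 mm. It stands on four round legs of 46 mm diameter, each leg's bounding box inset 49 mm from the nearest pair of top edges, running from the floor to the underside of the top.

B is a rectangular beam 4060 mm long (x), 42 mm deep (y), 86 mm thick (z).

The beam spans the tops of two tables placed 910 mm apart, resting at z = 744 mm.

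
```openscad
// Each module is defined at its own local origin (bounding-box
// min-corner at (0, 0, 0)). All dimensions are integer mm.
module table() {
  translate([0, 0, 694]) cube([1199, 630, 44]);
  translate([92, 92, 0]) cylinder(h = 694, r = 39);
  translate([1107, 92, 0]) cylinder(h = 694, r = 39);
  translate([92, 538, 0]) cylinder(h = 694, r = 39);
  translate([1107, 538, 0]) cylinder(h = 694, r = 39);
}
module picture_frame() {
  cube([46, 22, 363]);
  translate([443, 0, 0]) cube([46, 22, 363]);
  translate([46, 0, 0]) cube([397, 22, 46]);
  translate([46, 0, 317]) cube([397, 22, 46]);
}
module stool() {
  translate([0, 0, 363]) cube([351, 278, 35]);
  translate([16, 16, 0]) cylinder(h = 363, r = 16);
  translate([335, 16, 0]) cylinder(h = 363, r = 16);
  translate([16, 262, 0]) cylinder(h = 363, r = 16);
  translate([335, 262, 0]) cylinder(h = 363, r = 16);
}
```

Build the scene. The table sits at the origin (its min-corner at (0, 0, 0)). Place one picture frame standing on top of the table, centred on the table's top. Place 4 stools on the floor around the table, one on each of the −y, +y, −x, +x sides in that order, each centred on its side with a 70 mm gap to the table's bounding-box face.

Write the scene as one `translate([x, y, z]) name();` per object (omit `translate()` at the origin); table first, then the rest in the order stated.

table();
translate([355, 304, 738]) picture_frame();
translate([424, -348, 0]) stool();
translate([424, 700, 0]) stool();
translate([-421, 176, 0]) stool();
translate([1269, 176, 0]) stool();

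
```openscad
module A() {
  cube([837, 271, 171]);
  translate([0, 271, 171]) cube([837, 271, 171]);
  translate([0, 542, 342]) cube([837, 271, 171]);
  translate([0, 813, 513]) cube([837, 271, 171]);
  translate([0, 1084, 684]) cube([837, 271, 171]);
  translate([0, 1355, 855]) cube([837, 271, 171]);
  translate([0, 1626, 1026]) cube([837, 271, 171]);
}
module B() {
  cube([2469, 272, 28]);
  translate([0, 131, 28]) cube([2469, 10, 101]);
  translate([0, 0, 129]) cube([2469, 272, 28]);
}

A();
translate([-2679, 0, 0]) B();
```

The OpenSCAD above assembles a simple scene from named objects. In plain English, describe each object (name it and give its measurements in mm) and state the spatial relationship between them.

A is a straight staircase of 7 solid steps. Each step is 837 mm wide (x), 271 mm deep (y, the going) and 171 mm tall (the rise). The first step rests on the floor; each subsequent step sits one going further in +y and one rise higher in +z, directly behind and above the previous step with no overlap.

B is an I-beam lying along x, 2469 mm long. Overall section height 157 mm. Two flanges 272 mm wide (y) and 28 mm thick, one on the floor and one at the top; a web 10 mm thick runs between them, centred on the flange width.

The I-beam is on the floor beside the staircase on its −x side.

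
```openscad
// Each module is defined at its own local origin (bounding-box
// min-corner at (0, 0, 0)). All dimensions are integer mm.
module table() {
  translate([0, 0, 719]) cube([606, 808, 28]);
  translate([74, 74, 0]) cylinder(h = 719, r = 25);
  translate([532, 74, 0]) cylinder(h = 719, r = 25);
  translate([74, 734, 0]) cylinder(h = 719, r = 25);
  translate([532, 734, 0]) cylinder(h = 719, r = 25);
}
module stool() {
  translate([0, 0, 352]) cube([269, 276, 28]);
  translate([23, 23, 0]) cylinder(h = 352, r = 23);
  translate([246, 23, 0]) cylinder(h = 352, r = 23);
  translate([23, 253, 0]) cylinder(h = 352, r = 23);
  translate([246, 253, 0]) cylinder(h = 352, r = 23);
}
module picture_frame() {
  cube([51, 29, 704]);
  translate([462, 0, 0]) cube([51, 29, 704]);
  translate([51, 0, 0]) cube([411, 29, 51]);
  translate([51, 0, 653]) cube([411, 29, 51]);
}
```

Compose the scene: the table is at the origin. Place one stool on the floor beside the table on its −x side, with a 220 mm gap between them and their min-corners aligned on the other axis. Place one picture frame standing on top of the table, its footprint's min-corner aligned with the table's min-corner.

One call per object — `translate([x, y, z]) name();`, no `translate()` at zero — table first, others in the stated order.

table();
translate([-489, 0, 0]) stool();
translate([0, 0, 747]) picture_frame();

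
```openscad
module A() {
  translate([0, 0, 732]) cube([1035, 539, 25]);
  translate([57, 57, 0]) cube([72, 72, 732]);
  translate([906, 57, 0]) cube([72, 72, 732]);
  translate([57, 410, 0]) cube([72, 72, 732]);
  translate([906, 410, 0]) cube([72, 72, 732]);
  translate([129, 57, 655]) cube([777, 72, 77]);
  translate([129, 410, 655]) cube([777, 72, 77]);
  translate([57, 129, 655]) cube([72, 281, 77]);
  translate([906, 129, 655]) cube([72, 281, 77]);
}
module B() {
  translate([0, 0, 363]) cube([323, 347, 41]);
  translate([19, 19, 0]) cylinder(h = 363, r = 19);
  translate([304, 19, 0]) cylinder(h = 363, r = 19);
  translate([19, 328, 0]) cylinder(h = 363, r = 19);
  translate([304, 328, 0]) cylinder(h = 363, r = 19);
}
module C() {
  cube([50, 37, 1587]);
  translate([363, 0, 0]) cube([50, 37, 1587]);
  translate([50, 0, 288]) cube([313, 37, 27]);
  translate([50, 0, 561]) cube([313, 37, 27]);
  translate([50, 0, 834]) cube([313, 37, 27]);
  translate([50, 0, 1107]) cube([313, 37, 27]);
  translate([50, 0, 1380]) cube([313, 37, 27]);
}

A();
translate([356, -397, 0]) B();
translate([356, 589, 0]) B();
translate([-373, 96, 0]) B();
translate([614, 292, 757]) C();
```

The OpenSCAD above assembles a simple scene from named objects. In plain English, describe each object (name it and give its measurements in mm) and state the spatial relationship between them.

A is a table with a 1035×539 mm rectangular top, 25 mm thick, top surface at z = 757 mm, supported by four 72×72 mm square legs, each inset 57 mm from the nearest pair of top edges, running from the floor. Four apron rails, 72 mm thick and 77 mm tall, run between adjacent legs with their top edges flush with the underside of the top and their outer faces flush with the legs' outer faces.

B is a four-legged stool. The seat is 323×347 mm, 41 mm thick, top at z = 404 mm. It stands on four round legs, each 38 mm in diameter, from z = 0 to the seat underside, each leg's axis is inset half a diameter from the nearest pair of seat edges (so the leg's bounding box is flush with the corner).

C is a straight ladder. Two 50×37 mm vertical rails, 1587 mm tall, stand 413 mm apart (outside-to-outside) with their front faces coplanar on the −y side. 5 rungs, each 37 mm deep and 27 mm tall, span between the inner faces of the rails, front faces flush with the rails. The lowest rung's underside is at z = 288 mm and rungs are spaced 273 mm apart (underside to underside).

Three stools sit around the table at the −y, +y, −x sides. The ladder is on top of the table.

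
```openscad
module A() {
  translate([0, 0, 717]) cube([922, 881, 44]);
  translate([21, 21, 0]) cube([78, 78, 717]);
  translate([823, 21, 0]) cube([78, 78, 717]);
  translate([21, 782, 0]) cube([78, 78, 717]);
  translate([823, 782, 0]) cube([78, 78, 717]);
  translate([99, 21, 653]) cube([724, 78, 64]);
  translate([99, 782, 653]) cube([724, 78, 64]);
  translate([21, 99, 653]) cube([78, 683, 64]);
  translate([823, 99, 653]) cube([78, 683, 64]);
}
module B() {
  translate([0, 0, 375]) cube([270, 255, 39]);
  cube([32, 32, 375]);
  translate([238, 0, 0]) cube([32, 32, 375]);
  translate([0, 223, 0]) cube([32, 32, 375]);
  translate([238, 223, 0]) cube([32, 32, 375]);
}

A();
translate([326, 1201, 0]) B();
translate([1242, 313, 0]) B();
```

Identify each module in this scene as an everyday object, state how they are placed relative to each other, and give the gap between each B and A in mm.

A is a table. B is a stool. Two stools sit around the table at the +y, +x sides. The gap between each stool and the table is 320 mm.

Each stool's nearest face is 320 mm from the table's bounding box.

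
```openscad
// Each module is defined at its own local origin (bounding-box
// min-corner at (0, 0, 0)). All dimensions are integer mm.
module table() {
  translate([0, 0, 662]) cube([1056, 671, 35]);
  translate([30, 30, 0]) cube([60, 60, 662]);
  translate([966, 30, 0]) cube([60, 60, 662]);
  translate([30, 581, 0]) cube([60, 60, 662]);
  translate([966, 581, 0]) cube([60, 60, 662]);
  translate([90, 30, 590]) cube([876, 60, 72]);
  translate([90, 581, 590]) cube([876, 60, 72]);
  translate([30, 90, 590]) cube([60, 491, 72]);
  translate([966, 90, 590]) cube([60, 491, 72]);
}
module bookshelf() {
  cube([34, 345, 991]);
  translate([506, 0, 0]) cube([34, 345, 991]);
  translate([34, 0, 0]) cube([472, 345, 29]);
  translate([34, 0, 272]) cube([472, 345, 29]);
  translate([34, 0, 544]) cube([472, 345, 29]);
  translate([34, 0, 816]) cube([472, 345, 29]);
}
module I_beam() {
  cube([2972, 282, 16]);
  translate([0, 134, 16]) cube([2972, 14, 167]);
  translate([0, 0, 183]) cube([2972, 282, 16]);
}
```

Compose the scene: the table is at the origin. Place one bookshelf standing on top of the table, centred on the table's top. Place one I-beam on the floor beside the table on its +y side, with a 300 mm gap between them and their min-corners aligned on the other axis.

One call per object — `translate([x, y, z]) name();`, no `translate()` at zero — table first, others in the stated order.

table();
translate([258, 163, 697]) bookshelf();
translate([0, 971, 0]) I_beam();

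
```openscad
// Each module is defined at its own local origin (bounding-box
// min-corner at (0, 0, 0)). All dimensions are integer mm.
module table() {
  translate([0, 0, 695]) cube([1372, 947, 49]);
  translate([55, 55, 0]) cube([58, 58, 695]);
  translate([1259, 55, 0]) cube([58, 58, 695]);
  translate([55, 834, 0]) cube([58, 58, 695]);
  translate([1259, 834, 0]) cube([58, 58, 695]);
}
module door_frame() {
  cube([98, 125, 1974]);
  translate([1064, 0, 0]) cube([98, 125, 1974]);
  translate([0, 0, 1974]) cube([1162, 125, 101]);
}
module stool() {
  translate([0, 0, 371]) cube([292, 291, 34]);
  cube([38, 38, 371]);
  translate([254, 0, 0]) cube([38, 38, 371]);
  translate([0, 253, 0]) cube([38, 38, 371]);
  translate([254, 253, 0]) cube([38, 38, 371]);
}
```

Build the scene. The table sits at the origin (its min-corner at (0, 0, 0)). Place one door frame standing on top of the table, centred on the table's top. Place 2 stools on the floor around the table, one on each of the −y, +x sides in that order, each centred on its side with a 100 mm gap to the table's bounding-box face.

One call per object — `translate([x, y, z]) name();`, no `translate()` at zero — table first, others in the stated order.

table();
translate([105, 411, 744]) door_frame();
translate([540, -391, 0]) stool();
translate([1472, 328, 0]) stool();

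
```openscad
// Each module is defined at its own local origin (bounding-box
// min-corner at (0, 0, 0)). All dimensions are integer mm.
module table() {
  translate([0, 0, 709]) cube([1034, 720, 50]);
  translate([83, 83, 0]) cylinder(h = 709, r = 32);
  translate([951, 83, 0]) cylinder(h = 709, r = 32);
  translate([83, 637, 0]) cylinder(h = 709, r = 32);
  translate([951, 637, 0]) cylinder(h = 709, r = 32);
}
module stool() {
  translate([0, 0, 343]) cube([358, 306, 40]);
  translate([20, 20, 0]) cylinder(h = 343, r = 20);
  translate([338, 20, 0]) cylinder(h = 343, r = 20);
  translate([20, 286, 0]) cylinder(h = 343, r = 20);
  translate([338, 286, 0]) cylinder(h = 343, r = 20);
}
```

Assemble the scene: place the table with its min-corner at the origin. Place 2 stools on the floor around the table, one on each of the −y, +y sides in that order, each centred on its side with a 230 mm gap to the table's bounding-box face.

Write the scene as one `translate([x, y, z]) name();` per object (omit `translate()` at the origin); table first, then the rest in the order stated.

table();
translate([338, -536, 0]) stool();
translate([338, 950, 0]) stool();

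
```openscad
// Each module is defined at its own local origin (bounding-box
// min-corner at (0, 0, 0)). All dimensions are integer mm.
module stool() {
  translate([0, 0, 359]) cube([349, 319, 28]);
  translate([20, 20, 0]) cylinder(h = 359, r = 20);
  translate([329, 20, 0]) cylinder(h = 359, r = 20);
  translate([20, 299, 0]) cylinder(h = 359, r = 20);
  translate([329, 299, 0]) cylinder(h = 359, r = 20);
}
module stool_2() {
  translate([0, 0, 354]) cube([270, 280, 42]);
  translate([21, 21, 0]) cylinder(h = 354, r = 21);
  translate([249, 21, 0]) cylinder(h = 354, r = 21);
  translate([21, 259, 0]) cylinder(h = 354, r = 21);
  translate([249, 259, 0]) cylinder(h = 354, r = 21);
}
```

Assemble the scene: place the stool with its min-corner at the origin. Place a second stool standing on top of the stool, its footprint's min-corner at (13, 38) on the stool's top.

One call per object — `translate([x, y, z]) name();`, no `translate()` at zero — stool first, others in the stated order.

stool();
translate([13, 38, 387]) stool_2();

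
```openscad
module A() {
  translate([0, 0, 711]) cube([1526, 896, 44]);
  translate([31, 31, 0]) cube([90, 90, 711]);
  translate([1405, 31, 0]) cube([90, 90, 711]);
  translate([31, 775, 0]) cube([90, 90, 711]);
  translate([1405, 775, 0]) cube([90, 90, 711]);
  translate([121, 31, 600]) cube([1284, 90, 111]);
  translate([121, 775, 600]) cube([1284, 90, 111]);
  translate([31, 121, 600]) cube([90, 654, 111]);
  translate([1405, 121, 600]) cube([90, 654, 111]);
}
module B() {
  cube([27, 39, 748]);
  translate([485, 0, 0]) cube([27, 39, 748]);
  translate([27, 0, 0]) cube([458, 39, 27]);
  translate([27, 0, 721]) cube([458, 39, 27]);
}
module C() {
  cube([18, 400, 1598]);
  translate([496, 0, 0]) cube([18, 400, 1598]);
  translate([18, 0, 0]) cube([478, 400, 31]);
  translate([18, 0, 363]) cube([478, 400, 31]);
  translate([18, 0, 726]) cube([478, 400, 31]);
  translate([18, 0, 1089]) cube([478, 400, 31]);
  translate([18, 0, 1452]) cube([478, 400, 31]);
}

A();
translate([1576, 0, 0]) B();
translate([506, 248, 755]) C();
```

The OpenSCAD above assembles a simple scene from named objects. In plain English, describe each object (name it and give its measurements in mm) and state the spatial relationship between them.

A is a table with a 1526×896 mm rectangular top, 44 mm thick, top surface at z = 755 mm, supported by four 90×90 mm square legs, each inset 31 mm from the nearest pair of top edges, running from the floor. Four apron rails, 90 mm thick and 111 mm tall, run between adjacent legs with their top edges flush with the underside of the top and their outer faces flush with the legs' outer faces.

B is a rectangular picture frame lying in the x–z plane (depth along y). The opening is 458 mm wide (x) by 694 mm tall (z), surrounded by a border 27 mm wide on all four sides. The frame is 39 mm deep and is made of two full-height vertical stiles with two horizontal rails fitted between them.

C is an open bookshelf. Two side panels, each 18 mm thick, 400 mm deep and 1598 mm tall, stand 514 mm apart (outside-to-outside). Between them sit 5 shelves, each 31 mm thick and 400 mm deep, spanning the full gap between the sides. The bottom shelf rests on the floor (its underside at z = 0) and the clear gap between one shelf's top and the next shelf's underside is 332 mm.

The picture frame is on the floor beside the table on its +x side. The bookshelf is on top of the table, centred.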